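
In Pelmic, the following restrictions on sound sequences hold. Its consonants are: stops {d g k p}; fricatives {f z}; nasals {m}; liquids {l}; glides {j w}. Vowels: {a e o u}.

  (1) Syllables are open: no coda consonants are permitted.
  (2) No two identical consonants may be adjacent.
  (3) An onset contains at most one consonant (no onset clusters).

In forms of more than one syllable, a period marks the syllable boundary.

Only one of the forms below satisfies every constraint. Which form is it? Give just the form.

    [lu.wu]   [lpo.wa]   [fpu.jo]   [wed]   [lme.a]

[lu.wu]

[lu.wu] — σ1 onset /l/, coda /∅/ ok; σ2 onset /w/, coda /∅/ ok → permitted
[lpo.wa] — violates constraint 3: syllable 1 onset /lp/ has 2 consonants (> 1) → not permitted
[fpu.jo] — violates constraint 3: syllable 1 onset /fp/ has 2 consonants (> 1) → not permitted
[wed] — violates constraint 1: syllable 1 coda /d/ has 1 consonant (> 0) → not permitted
[lme.a] — violates constraint 3: syllable 1 onset /lm/ has 2 consonants (> 1) → not permitted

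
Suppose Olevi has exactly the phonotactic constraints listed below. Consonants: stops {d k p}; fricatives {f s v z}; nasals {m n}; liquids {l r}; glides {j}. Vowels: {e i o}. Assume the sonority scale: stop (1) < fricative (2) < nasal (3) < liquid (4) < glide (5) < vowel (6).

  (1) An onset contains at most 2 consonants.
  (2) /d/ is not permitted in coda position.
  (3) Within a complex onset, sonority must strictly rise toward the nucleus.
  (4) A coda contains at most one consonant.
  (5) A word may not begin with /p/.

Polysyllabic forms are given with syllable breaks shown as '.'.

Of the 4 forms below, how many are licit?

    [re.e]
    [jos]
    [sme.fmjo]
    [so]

[re.e] — σ1 onset /r/, coda /∅/ ok; σ2 onset /∅/, coda /∅/ ok → licit
[jos] — σ1 onset /j/, coda /s/ ok → licit
[sme.fmjo] — violates constraint 1: syllable 2 onset /fmj/ has 3 consonants (> 2) → illicit
[so] — σ1 onset /s/, coda /∅/ ok → licit
Licit: [re.e], [jos], [so] → 3.

3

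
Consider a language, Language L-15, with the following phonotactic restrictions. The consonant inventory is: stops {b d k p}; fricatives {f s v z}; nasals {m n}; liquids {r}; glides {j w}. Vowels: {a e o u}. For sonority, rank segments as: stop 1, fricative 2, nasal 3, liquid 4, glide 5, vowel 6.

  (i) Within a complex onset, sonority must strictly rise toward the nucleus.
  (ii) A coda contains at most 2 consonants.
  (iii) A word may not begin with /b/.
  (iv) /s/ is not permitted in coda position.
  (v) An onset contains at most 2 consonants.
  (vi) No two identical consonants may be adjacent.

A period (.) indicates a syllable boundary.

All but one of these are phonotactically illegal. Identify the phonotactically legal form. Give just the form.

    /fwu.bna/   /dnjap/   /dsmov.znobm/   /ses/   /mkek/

/fwu.bna/

/fwu.bna/ — σ1 onset /fw/ (2→5 rises), coda /∅/ ok; σ2 onset /bn/ (1→3 rises), coda /∅/ ok → phonotactically legal
/dnjap/ — violates constraint (v): syllable 1 onset /dnj/ has 3 consonants (> 2) → phonotactically illegal
/dsmov.znobm/ — violates constraint (v): syllable 1 onset /dsm/ has 3 consonants (> 2) → phonotactically illegal
/ses/ — violates constraint (iv): syllable 1 coda contains /s/ → phonotactically illegal
/mkek/ — violates constraint (i): syllable 1 onset /mk/: /m/ (nasal, 3) → /k/ (stop, 1) does not rise → phonotactically illegal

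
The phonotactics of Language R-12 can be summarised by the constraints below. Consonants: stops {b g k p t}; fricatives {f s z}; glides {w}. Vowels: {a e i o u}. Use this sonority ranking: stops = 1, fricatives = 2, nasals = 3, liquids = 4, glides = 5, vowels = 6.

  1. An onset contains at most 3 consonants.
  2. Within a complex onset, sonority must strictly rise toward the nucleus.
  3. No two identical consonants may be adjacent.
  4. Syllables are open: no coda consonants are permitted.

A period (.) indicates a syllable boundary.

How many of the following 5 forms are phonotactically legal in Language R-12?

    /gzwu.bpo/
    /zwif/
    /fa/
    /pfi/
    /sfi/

2

/gzwu.bpo/ — violates constraint 2: syllable 2 onset /bp/: /b/ (stop, 1) → /p/ (stop, 1) does not rise → phonotactically illegal
/zwif/ — violates constraint 4: syllable 1 coda /f/ has 1 consonant (> 0) → phonotactically illegal
/fa/ — σ1 onset /f/, coda /∅/ ok → phonotactically legal
/pfi/ — σ1 onset /pf/ (1→2 rises), coda /∅/ ok → phonotactically legal
/sfi/ — violates constraint 2: syllable 1 onset /sf/: /s/ (fricative, 2) → /f/ (fricative, 2) does not rise → phonotactically illegal
Phonotactically legal: /fa/, /pfi/ → 2.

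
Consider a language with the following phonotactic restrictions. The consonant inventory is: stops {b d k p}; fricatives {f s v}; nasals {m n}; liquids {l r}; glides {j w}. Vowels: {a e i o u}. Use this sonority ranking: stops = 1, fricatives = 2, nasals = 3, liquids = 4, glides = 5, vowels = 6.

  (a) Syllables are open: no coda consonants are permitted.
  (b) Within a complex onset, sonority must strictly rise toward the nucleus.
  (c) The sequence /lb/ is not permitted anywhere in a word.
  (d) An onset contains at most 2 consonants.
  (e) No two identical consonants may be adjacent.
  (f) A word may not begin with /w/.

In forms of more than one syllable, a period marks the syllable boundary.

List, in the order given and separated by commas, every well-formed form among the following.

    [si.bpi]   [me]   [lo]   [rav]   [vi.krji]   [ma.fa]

[si.bpi] — violates constraint (b): syllable 2 onset /bp/: /b/ (stop, 1) → /p/ (stop, 1) does not rise → ill-formed
[me] — σ1 onset /m/, coda /∅/ ok → well-formed
[lo] — σ1 onset /l/, coda /∅/ ok → well-formed
[rav] — violates constraint (a): syllable 1 coda /v/ has 1 consonant (> 0) → ill-formed
[vi.krji] — violates constraint (d): syllable 2 onset /krj/ has 3 consonants (> 2) → ill-formed
[ma.fa] — σ1 onset /m/, coda /∅/ ok; σ2 onset /f/, coda /∅/ ok → well-formed

[me], [lo], [ma.fa]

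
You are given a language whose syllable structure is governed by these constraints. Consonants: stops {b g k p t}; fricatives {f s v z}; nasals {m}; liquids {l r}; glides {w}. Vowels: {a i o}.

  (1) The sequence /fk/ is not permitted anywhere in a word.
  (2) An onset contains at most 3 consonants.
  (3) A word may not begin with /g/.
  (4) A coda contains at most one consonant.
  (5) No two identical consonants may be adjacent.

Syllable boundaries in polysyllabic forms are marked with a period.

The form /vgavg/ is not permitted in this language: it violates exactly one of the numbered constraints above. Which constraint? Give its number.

4

/vgavg/: syllable 1 coda /vg/ has 2 consonants (> 1).
This is a violation of constraint 4: "A coda contains at most one consonant."
The remaining constraints (1, 2, 3, 5) are satisfied.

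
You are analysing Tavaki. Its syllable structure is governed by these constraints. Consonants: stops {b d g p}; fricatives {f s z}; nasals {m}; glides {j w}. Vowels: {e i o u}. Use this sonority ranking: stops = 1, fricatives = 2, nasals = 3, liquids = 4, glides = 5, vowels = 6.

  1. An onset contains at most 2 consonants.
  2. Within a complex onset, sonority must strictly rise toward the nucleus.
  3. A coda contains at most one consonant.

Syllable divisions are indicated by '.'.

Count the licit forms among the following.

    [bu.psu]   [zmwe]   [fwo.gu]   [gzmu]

[bu.psu] — σ1 onset /b/, coda /∅/ ok; σ2 onset /ps/ (1→2 rises), coda /∅/ ok → licit
[zmwe] — violates constraint 1: syllable 1 onset /zmw/ has 3 consonants (> 2) → illicit
[fwo.gu] — σ1 onset /fw/ (2→5 rises), coda /∅/ ok; σ2 onset /g/, coda /∅/ ok → licit
[gzmu] — violates constraint 1: syllable 1 onset /gzm/ has 3 consonants (> 2) → illicit
Licit: [bu.psu], [fwo.gu] → 2.

2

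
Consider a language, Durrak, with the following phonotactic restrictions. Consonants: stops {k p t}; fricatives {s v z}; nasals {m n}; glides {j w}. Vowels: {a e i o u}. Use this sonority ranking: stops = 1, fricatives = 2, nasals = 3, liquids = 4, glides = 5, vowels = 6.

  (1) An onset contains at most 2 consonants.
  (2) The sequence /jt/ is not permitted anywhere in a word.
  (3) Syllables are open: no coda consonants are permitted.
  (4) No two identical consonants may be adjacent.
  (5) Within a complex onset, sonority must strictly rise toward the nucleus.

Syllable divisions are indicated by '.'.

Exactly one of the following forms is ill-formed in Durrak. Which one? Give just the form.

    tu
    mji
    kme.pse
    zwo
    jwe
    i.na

tu — σ1 onset /t/, coda /∅/ ok → well-formed
mji — σ1 onset /mj/ (3→5 rises), coda /∅/ ok → well-formed
kme.pse — σ1 onset /km/ (1→3 rises), coda /∅/ ok; σ2 onset /ps/ (1→2 rises), coda /∅/ ok → well-formed
zwo — σ1 onset /zw/ (2→5 rises), coda /∅/ ok → well-formed
jwe — violates constraint 5: syllable 1 onset /jw/: /j/ (glide, 5) → /w/ (glide, 5) does not rise → ill-formed
i.na — σ1 onset /∅/, coda /∅/ ok; σ2 onset /n/, coda /∅/ ok → well-formed

jwe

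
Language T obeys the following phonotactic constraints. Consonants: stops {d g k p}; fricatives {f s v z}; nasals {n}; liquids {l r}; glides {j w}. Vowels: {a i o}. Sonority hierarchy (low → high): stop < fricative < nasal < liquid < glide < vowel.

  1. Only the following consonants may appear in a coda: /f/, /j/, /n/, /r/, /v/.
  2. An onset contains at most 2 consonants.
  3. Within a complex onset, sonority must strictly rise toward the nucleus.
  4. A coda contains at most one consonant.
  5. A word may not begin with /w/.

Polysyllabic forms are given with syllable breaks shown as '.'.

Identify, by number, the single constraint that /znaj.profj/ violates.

4

/znaj.profj/: syllable 2 coda /fj/ has 2 consonants (> 1).
This is a violation of constraint 4: "A coda contains at most one consonant."
The remaining constraints (1, 2, 3, 5) are satisfied.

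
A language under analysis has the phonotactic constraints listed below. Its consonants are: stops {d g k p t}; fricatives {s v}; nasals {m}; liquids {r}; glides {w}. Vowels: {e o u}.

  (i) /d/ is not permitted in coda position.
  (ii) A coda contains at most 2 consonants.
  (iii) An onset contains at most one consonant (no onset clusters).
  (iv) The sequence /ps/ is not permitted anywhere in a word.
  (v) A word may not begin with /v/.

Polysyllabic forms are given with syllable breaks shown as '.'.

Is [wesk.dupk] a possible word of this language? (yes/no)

[wesk.dupk] — σ1 onset /w/, coda /sk/ (2C) ok; σ2 onset /d/, coda /pk/ (2C) ok → phonotactically legal

yes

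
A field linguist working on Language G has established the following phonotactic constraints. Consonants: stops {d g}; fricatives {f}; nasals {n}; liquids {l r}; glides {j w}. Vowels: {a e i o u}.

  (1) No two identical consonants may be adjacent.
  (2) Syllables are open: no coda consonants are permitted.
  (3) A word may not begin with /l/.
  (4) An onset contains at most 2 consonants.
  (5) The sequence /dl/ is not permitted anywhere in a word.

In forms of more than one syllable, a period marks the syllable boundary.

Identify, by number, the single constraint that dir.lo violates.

2

dir.lo: syllable 1 coda /r/ has 1 consonant (> 0).
This is a violation of constraint 2: "Syllables are open: no coda consonants are permitted."
The remaining constraints (1, 3, 4, 5) are satisfied.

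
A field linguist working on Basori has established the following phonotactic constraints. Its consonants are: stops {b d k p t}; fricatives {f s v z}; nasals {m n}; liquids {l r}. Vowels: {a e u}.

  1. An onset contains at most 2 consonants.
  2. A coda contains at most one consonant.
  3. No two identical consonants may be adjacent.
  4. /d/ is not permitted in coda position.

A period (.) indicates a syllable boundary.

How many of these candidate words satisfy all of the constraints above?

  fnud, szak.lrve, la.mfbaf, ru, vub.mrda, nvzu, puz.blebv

fnud — violates constraint 4: syllable 1 coda contains /d/ → ill-formed
szak.lrve — violates constraint 1: syllable 2 onset /lrv/ has 3 consonants (> 2) → ill-formed
la.mfbaf — violates constraint 1: syllable 2 onset /mfb/ has 3 consonants (> 2) → ill-formed
ru — σ1 onset /r/, coda /∅/ ok → well-formed
vub.mrda — violates constraint 1: syllable 2 onset /mrd/ has 3 consonants (> 2) → ill-formed
nvzu — violates constraint 1: syllable 1 onset /nvz/ has 3 consonants (> 2) → ill-formed
puz.blebv — violates constraint 2: syllable 2 coda /bv/ has 2 consonants (> 1) → ill-formed
Well-formed: ru → 1.

1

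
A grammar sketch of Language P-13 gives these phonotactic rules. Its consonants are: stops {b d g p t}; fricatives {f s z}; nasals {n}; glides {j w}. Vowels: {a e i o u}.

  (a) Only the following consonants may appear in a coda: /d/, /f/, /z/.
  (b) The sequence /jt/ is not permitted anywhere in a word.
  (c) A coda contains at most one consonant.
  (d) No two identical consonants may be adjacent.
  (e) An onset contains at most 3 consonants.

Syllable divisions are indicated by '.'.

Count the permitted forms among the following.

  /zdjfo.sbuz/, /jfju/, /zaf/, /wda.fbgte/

/zdjfo.sbuz/ — violates constraint (e): syllable 1 onset /zdjf/ has 4 consonants (> 3) → not permitted
/jfju/ — σ1 onset /jfj/ (3C), coda /∅/ ok → permitted
/zaf/ — σ1 onset /z/, coda /f/ ok → permitted
/wda.fbgte/ — violates constraint (e): syllable 2 onset /fbgt/ has 4 consonants (> 3) → not permitted
Permitted: /jfju/, /zaf/ → 2.

2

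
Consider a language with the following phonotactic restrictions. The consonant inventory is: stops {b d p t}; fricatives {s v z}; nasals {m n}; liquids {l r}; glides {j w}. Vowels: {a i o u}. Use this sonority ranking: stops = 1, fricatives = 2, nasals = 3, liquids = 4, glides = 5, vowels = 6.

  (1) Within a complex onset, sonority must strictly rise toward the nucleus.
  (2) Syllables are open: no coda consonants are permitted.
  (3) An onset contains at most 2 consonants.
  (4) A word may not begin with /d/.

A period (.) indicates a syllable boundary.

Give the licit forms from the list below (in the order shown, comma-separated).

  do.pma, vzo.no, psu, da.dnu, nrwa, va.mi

psu, va.mi

do.pma — violates constraint 4: word begins with /d/ → illicit
vzo.no — violates constraint 1: syllable 1 onset /vz/: /v/ (fricative, 2) → /z/ (fricative, 2) does not rise → illicit
psu — σ1 onset /ps/ (1→2 rises), coda /∅/ ok → licit
da.dnu — violates constraint 4: word begins with /d/ → illicit
nrwa — violates constraint 3: syllable 1 onset /nrw/ has 3 consonants (> 2) → illicit
va.mi — σ1 onset /v/, coda /∅/ ok; σ2 onset /m/, coda /∅/ ok → licit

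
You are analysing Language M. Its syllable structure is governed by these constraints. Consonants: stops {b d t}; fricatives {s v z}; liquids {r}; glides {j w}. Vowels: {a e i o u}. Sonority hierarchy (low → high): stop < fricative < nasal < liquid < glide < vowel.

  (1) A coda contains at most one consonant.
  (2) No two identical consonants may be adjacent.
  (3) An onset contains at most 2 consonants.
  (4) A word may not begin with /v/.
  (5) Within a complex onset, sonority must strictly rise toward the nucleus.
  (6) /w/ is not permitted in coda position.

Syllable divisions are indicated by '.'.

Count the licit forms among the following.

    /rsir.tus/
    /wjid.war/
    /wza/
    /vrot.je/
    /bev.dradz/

0

/rsir.tus/ — violates constraint 5: syllable 1 onset /rs/: /r/ (liquid, 4) → /s/ (fricative, 2) does not rise → illicit
/wjid.war/ — violates constraint 5: syllable 1 onset /wj/: /w/ (glide, 5) → /j/ (glide, 5) does not rise → illicit
/wza/ — violates constraint 5: syllable 1 onset /wz/: /w/ (glide, 5) → /z/ (fricative, 2) does not rise → illicit
/vrot.je/ — violates constraint 4: word begins with /v/ → illicit
/bev.dradz/ — violates constraint 1: syllable 2 coda /dz/ has 2 consonants (> 1) → illicit
No form is licit → 0.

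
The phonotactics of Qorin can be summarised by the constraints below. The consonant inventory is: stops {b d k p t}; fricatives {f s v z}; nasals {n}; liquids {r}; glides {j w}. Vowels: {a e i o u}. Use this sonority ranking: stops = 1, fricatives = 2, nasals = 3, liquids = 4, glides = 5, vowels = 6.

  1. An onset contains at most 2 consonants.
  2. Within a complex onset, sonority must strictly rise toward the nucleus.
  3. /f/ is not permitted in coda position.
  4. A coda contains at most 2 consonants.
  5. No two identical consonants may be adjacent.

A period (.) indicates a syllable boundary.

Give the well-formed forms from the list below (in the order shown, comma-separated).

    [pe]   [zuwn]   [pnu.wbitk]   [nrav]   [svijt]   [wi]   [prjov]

[pe], [zuwn], [nrav], [wi]

[pe] — σ1 onset /p/, coda /∅/ ok → well-formed
[zuwn] — σ1 onset /z/, coda /wn/ (2C) ok → well-formed
[pnu.wbitk] — violates constraint 2: syllable 2 onset /wb/: /w/ (glide, 5) → /b/ (stop, 1) does not rise → ill-formed
[nrav] — σ1 onset /nr/ (3→4 rises), coda /v/ ok → well-formed
[svijt] — violates constraint 2: syllable 1 onset /sv/: /s/ (fricative, 2) → /v/ (fricative, 2) does not rise → ill-formed
[wi] — σ1 onset /w/, coda /∅/ ok → well-formed
[prjov] — violates constraint 1: syllable 1 onset /prj/ has 3 consonants (> 2) → ill-formed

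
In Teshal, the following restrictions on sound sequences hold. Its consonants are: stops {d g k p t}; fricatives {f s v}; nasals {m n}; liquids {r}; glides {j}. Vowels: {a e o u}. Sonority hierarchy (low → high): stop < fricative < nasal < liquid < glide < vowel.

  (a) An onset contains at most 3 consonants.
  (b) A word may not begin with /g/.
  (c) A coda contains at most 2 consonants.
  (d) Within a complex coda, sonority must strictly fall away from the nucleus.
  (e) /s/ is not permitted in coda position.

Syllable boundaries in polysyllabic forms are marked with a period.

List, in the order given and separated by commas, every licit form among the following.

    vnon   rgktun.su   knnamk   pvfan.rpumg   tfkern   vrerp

vnon, knnamk, pvfan.rpumg, tfkern, vrerp

vnon — σ1 onset /vn/ (2C), coda /n/ ok → licit
rgktun.su — violates constraint (a): syllable 1 onset /rgkt/ has 4 consonants (> 3) → illicit
knnamk — σ1 onset /knn/ (3C), coda /mk/ (3→1 falls) ok → licit
pvfan.rpumg — σ1 onset /pvf/ (3C), coda /n/ ok; σ2 onset /rp/ (2C), coda /mg/ (3→1 falls) ok → licit
tfkern — σ1 onset /tfk/ (3C), coda /rn/ (4→3 falls) ok → licit
vrerp — σ1 onset /vr/ (2C), coda /rp/ (4→1 falls) ok → licit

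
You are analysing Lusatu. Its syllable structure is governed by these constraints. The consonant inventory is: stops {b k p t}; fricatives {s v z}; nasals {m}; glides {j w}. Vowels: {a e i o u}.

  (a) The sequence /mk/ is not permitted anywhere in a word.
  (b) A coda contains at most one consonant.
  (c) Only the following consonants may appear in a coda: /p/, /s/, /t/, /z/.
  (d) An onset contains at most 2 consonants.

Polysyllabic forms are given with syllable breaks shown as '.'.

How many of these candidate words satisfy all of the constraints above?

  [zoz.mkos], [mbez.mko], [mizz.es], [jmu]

[zoz.mkos] — violates constraint (a): contains banned sequence /mk/ → phonotactically illegal
[mbez.mko] — violates constraint (a): contains banned sequence /mk/ → phonotactically illegal
[mizz.es] — violates constraint (b): syllable 1 coda /zz/ has 2 consonants (> 1) → phonotactically illegal
[jmu] — σ1 onset /jm/ (2C), coda /∅/ ok → phonotactically legal
Phonotactically legal: [jmu] → 1.

1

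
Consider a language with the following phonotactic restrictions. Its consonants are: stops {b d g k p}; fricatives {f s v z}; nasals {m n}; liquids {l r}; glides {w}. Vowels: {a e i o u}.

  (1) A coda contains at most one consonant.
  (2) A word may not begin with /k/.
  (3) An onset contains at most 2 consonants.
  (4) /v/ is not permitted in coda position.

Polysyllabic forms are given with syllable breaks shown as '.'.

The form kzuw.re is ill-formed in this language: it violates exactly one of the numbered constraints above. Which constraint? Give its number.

2

kzuw.re: word begins with /k/.
This is a violation of constraint 2: "A word may not begin with /k/."
The remaining constraints (1, 3, 4) are satisfied.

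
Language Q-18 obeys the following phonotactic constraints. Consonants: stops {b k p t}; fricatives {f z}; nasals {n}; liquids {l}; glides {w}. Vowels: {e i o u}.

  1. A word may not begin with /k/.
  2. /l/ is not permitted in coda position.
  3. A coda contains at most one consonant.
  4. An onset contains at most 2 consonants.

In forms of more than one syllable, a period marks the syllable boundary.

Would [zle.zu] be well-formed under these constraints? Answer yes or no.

[zle.zu] — σ1 onset /zl/ (2C), coda /∅/ ok; σ2 onset /z/, coda /∅/ ok → well-formed

yes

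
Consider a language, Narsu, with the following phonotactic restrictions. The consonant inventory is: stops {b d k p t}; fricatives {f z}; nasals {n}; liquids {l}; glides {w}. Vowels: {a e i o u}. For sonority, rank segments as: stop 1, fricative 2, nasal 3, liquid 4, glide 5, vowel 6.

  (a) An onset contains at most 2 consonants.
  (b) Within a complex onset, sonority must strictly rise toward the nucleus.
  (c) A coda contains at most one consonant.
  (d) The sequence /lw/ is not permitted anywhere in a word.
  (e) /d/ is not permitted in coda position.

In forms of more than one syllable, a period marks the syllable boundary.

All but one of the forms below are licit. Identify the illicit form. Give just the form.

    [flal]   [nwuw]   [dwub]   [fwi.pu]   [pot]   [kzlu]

[kzlu]

[flal] — σ1 onset /fl/ (2→4 rises), coda /l/ ok → licit
[nwuw] — σ1 onset /nw/ (3→5 rises), coda /w/ ok → licit
[dwub] — σ1 onset /dw/ (1→5 rises), coda /b/ ok → licit
[fwi.pu] — σ1 onset /fw/ (2→5 rises), coda /∅/ ok; σ2 onset /p/, coda /∅/ ok → licit
[pot] — σ1 onset /p/, coda /t/ ok → licit
[kzlu] — violates constraint (a): syllable 1 onset /kzl/ has 3 consonants (> 2) → illicit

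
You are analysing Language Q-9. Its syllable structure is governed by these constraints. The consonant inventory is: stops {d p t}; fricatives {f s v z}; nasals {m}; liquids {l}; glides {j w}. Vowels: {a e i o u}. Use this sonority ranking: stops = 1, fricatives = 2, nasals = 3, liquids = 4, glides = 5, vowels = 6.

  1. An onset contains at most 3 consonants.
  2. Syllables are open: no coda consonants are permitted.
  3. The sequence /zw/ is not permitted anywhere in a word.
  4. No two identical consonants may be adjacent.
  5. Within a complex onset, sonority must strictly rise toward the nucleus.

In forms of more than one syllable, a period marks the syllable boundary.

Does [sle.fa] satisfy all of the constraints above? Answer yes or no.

yes

[sle.fa] — σ1 onset /sl/ (2→4 rises), coda /∅/ ok; σ2 onset /f/, coda /∅/ ok → phonotactically legal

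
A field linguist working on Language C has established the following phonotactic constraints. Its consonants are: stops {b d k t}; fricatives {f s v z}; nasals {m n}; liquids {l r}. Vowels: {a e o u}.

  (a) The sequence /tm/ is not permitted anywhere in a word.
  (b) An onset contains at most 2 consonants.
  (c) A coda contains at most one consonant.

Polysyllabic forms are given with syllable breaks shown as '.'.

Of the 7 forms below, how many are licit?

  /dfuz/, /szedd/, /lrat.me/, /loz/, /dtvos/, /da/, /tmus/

3

/dfuz/ — σ1 onset /df/ (2C), coda /z/ ok → licit
/szedd/ — violates constraint (c): syllable 1 coda /dd/ has 2 consonants (> 1) → illicit
/lrat.me/ — violates constraint (a): contains banned sequence /tm/ → illicit
/loz/ — σ1 onset /l/, coda /z/ ok → licit
/dtvos/ — violates constraint (b): syllable 1 onset /dtv/ has 3 consonants (> 2) → illicit
/da/ — σ1 onset /d/, coda /∅/ ok → licit
/tmus/ — violates constraint (a): contains banned sequence /tm/ → illicit
Licit: /dfuz/, /loz/, /da/ → 3.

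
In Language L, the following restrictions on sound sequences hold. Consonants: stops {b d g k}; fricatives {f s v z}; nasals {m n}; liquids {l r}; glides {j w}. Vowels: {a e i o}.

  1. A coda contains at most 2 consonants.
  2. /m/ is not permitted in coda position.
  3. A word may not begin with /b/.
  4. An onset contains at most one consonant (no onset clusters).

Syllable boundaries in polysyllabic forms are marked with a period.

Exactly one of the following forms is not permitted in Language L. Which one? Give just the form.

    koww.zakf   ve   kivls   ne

koww.zakf — σ1 onset /k/, coda /ww/ (2C) ok; σ2 onset /z/, coda /kf/ (2C) ok → permitted
ve — σ1 onset /v/, coda /∅/ ok → permitted
kivls — violates constraint 1: syllable 1 coda /vls/ has 3 consonants (> 2) → not permitted
ne — σ1 onset /n/, coda /∅/ ok → permitted

kivls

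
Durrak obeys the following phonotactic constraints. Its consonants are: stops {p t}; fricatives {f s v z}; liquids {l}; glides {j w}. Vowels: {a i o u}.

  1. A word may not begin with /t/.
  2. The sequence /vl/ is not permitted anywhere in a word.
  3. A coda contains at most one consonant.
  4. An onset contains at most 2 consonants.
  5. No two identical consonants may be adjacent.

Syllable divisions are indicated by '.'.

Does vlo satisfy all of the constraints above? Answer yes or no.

no

vlo — violates constraint 2: contains banned sequence /vl/ → ill-formed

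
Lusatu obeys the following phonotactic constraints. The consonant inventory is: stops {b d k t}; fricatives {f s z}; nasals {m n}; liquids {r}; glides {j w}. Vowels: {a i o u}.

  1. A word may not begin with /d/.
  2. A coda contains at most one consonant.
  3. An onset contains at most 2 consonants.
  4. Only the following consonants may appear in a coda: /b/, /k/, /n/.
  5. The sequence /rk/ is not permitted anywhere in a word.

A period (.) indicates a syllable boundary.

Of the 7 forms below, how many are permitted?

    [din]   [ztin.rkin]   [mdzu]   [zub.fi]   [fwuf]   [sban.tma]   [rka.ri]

[din] — violates constraint 1: word begins with /d/ → not permitted
[ztin.rkin] — violates constraint 5: contains banned sequence /rk/ → not permitted
[mdzu] — violates constraint 3: syllable 1 onset /mdz/ has 3 consonants (> 2) → not permitted
[zub.fi] — σ1 onset /z/, coda /b/ ok; σ2 onset /f/, coda /∅/ ok → permitted
[fwuf] — violates constraint 4: syllable 1 coda contains /f/, which is not a licensed coda consonant → not permitted
[sban.tma] — σ1 onset /sb/ (2C), coda /n/ ok; σ2 onset /tm/ (2C), coda /∅/ ok → permitted
[rka.ri] — violates constraint 5: contains banned sequence /rk/ → not permitted
Permitted: [zub.fi], [sban.tma] → 2.

2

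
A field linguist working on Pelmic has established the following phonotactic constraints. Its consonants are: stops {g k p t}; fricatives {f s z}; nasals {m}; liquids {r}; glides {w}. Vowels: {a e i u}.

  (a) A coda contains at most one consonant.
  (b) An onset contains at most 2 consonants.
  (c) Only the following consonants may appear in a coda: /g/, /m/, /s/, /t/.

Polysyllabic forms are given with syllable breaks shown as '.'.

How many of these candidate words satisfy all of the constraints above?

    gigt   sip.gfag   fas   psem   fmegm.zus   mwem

gigt — violates constraint (a): syllable 1 coda /gt/ has 2 consonants (> 1) → phonotactically illegal
sip.gfag — violates constraint (c): syllable 1 coda contains /p/, which is not a licensed coda consonant → phonotactically illegal
fas — σ1 onset /f/, coda /s/ ok → phonotactically legal
psem — σ1 onset /ps/ (2C), coda /m/ ok → phonotactically legal
fmegm.zus — violates constraint (a): syllable 1 coda /gm/ has 2 consonants (> 1) → phonotactically illegal
mwem — σ1 onset /mw/ (2C), coda /m/ ok → phonotactically legal
Phonotactically legal: fas, psem, mwem → 3.

3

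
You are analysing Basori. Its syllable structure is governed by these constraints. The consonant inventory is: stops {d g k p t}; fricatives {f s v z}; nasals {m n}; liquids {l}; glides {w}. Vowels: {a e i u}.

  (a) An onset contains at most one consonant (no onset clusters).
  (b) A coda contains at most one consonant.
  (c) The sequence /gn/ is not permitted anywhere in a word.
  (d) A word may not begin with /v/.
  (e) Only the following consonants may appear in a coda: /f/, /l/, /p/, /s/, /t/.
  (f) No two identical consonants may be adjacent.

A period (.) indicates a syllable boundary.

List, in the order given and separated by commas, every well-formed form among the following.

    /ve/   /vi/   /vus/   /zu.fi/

/zu.fi/

/ve/ — violates constraint (d): word begins with /v/ → ill-formed
/vi/ — violates constraint (d): word begins with /v/ → ill-formed
/vus/ — violates constraint (d): word begins with /v/ → ill-formed
/zu.fi/ — σ1 onset /z/, coda /∅/ ok; σ2 onset /f/, coda /∅/ ok → well-formed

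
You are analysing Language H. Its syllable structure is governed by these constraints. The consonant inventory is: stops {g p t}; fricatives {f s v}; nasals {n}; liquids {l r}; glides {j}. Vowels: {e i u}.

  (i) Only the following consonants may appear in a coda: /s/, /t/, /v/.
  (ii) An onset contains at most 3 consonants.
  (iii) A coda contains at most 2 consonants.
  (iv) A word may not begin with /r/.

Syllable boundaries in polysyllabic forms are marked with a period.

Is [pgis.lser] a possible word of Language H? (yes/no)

[pgis.lser] — violates constraint (i): syllable 2 coda contains /r/, which is not a licensed coda consonant → not permitted

no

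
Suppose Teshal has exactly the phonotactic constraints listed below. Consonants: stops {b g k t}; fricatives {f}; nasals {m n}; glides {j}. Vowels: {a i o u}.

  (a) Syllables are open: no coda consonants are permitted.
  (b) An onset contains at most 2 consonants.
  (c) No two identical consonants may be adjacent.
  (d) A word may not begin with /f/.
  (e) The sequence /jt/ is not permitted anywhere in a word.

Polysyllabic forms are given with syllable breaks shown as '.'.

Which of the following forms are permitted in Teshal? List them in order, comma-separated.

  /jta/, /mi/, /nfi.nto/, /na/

/jta/ — violates constraint (e): contains banned sequence /jt/ → not permitted
/mi/ — σ1 onset /m/, coda /∅/ ok → permitted
/nfi.nto/ — σ1 onset /nf/ (2C), coda /∅/ ok; σ2 onset /nt/ (2C), coda /∅/ ok → permitted
/na/ — σ1 onset /n/, coda /∅/ ok → permitted

/mi/, /nfi.nto/, /na/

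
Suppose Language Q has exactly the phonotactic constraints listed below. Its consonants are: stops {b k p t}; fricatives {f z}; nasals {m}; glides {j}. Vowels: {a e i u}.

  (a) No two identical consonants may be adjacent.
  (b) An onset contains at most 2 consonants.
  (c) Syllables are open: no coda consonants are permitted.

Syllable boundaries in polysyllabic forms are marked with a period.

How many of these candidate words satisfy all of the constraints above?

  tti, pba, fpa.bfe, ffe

tti — violates constraint (a): adjacent identical consonants /tt/ → illicit
pba — σ1 onset /pb/ (2C), coda /∅/ ok → licit
fpa.bfe — σ1 onset /fp/ (2C), coda /∅/ ok; σ2 onset /bf/ (2C), coda /∅/ ok → licit
ffe — violates constraint (a): adjacent identical consonants /ff/ → illicit
Licit: pba, fpa.bfe → 2.

2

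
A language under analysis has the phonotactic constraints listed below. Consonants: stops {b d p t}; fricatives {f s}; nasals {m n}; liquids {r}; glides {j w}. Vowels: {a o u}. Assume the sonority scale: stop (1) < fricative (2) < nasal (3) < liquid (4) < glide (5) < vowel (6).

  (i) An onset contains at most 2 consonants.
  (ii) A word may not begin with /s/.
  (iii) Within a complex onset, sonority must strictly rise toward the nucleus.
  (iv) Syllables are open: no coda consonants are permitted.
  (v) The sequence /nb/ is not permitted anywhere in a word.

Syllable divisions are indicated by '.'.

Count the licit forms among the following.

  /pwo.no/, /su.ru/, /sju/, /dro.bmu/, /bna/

/pwo.no/ — σ1 onset /pw/ (1→5 rises), coda /∅/ ok; σ2 onset /n/, coda /∅/ ok → licit
/su.ru/ — violates constraint (ii): word begins with /s/ → illicit
/sju/ — violates constraint (ii): word begins with /s/ → illicit
/dro.bmu/ — σ1 onset /dr/ (1→4 rises), coda /∅/ ok; σ2 onset /bm/ (1→3 rises), coda /∅/ ok → licit
/bna/ — σ1 onset /bn/ (1→3 rises), coda /∅/ ok → licit
Licit: /pwo.no/, /dro.bmu/, /bna/ → 3.

3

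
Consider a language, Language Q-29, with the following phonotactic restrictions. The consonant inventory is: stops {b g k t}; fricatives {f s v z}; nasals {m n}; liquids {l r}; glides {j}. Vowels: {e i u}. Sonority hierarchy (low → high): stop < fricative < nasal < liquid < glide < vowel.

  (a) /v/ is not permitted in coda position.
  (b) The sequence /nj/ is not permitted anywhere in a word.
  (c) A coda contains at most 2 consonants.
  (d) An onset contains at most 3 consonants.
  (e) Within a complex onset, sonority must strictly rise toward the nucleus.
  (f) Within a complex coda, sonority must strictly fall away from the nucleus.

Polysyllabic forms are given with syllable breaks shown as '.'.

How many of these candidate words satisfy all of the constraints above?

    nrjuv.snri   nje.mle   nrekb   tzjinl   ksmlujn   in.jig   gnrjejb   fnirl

0

nrjuv.snri — violates constraint (a): syllable 1 coda contains /v/ → ill-formed
nje.mle — violates constraint (b): contains banned sequence /nj/ → ill-formed
nrekb — violates constraint (f): syllable 1 coda /kb/: /k/ (stop, 1) → /b/ (stop, 1) does not fall → ill-formed
tzjinl — violates constraint (f): syllable 1 coda /nl/: /n/ (nasal, 3) → /l/ (liquid, 4) does not fall → ill-formed
ksmlujn — violates constraint (d): syllable 1 onset /ksml/ has 4 consonants (> 3) → ill-formed
in.jig — violates constraint (b): contains banned sequence /nj/ → ill-formed
gnrjejb — violates constraint (d): syllable 1 onset /gnrj/ has 4 consonants (> 3) → ill-formed
fnirl — violates constraint (f): syllable 1 coda /rl/: /r/ (liquid, 4) → /l/ (liquid, 4) does not fall → ill-formed
No form is well-formed → 0.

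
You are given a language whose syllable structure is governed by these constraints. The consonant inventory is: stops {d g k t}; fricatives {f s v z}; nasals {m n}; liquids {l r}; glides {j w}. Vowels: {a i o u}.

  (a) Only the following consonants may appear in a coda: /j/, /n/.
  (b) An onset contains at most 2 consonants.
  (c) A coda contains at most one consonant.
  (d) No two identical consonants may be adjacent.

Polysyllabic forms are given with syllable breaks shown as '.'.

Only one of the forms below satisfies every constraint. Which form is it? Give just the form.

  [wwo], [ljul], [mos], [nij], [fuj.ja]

[wwo] — violates constraint (d): adjacent identical consonants /ww/ → illicit
[ljul] — violates constraint (a): syllable 1 coda contains /l/, which is not a licensed coda consonant → illicit
[mos] — violates constraint (a): syllable 1 coda contains /s/, which is not a licensed coda consonant → illicit
[nij] — σ1 onset /n/, coda /j/ ok → licit
[fuj.ja] — violates constraint (d): adjacent identical consonants /jj/ → illicit

[nij]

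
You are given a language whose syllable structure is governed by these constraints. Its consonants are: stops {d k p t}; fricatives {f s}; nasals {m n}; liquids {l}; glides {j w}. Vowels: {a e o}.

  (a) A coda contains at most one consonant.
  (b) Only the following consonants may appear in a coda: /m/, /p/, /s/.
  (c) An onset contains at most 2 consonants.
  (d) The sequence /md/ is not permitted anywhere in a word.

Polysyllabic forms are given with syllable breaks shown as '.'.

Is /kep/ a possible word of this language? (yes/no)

/kep/ — σ1 onset /k/, coda /p/ ok → permitted

yes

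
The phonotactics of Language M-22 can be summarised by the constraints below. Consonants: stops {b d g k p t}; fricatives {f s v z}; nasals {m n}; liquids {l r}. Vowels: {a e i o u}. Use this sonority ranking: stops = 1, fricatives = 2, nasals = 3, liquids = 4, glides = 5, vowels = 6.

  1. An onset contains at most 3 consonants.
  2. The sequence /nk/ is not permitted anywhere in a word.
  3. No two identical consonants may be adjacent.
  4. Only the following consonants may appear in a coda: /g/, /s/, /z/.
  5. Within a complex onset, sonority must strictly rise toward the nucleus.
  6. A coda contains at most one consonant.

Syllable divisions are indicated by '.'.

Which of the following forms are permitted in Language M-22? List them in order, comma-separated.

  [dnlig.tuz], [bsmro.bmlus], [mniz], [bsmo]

[dnlig.tuz] — σ1 onset /dnl/ (1→3→4 rises), coda /g/ ok; σ2 onset /t/, coda /z/ ok → permitted
[bsmro.bmlus] — violates constraint 1: syllable 1 onset /bsmr/ has 4 consonants (> 3) → not permitted
[mniz] — violates constraint 5: syllable 1 onset /mn/: /m/ (nasal, 3) → /n/ (nasal, 3) does not rise → not permitted
[bsmo] — σ1 onset /bsm/ (1→2→3 rises), coda /∅/ ok → permitted

[dnlig.tuz], [bsmo]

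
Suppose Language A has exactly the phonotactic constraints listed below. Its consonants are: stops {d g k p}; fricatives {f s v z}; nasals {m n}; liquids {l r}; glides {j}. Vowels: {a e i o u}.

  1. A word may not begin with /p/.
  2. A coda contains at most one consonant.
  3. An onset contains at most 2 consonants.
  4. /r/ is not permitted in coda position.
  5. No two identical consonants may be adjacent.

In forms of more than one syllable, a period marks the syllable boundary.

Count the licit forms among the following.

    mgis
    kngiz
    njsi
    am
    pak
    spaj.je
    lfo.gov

mgis — σ1 onset /mg/ (2C), coda /s/ ok → licit
kngiz — violates constraint 3: syllable 1 onset /kng/ has 3 consonants (> 2) → illicit
njsi — violates constraint 3: syllable 1 onset /njs/ has 3 consonants (> 2) → illicit
am — σ1 onset /∅/, coda /m/ ok → licit
pak — violates constraint 1: word begins with /p/ → illicit
spaj.je — violates constraint 5: adjacent identical consonants /jj/ → illicit
lfo.gov — σ1 onset /lf/ (2C), coda /∅/ ok; σ2 onset /g/, coda /v/ ok → licit
Licit: mgis, am, lfo.gov → 3.

3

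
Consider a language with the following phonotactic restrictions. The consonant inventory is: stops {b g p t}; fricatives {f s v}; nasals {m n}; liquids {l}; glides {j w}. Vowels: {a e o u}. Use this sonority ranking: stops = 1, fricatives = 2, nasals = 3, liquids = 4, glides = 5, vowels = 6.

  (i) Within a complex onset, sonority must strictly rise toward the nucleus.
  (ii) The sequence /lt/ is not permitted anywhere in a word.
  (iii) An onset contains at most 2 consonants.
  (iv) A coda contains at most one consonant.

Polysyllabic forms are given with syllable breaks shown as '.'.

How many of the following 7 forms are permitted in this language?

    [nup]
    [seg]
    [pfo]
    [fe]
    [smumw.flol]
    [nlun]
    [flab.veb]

6

[nup] — σ1 onset /n/, coda /p/ ok → permitted
[seg] — σ1 onset /s/, coda /g/ ok → permitted
[pfo] — σ1 onset /pf/ (1→2 rises), coda /∅/ ok → permitted
[fe] — σ1 onset /f/, coda /∅/ ok → permitted
[smumw.flol] — violates constraint (iv): syllable 1 coda /mw/ has 2 consonants (> 1) → not permitted
[nlun] — σ1 onset /nl/ (3→4 rises), coda /n/ ok → permitted
[flab.veb] — σ1 onset /fl/ (2→4 rises), coda /b/ ok; σ2 onset /v/, coda /b/ ok → permitted
Permitted: [nup], [seg], [pfo], [fe], [nlun], [flab.veb] → 6.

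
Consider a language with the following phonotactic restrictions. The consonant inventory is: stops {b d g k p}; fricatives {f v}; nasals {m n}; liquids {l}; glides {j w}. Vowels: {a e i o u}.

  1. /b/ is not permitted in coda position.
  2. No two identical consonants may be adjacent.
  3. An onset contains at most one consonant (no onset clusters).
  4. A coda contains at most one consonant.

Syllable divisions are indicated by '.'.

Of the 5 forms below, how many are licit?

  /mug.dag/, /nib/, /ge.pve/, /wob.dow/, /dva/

1

/mug.dag/ — σ1 onset /m/, coda /g/ ok; σ2 onset /d/, coda /g/ ok → licit
/nib/ — violates constraint 1: syllable 1 coda contains /b/ → illicit
/ge.pve/ — violates constraint 3: syllable 2 onset /pv/ has 2 consonants (> 1) → illicit
/wob.dow/ — violates constraint 1: syllable 1 coda contains /b/ → illicit
/dva/ — violates constraint 3: syllable 1 onset /dv/ has 2 consonants (> 1) → illicit
Licit: /mug.dag/ → 1.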